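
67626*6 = 405756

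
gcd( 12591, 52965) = 9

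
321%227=94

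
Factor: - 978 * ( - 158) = 2^2*3^1*79^1*163^1= 154524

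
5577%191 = 38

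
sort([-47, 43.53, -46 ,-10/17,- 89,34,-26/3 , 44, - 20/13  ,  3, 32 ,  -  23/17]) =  [ - 89,  -  47,  -  46, - 26/3,-20/13,- 23/17, - 10/17,3,  32,34, 43.53, 44]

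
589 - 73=516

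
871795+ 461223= 1333018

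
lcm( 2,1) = 2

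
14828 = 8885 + 5943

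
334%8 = 6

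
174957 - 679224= -504267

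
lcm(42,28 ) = 84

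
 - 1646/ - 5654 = 823/2827 = 0.29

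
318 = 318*1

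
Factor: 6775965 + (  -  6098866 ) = 211^1*3209^1 = 677099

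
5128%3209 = 1919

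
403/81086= 403/81086 = 0.00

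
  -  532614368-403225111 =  - 935839479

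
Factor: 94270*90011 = 2^1*5^1*11^1*857^1*90011^1 = 8485336970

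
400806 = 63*6362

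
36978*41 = 1516098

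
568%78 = 22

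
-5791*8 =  - 46328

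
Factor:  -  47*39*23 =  - 42159 = - 3^1 *13^1*23^1*47^1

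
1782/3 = 594  =  594.00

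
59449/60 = 990 + 49/60= 990.82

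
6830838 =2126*3213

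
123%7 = 4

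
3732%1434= 864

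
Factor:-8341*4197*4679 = -3^1*19^1*439^1*1399^1 * 4679^1 = - 163798581183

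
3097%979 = 160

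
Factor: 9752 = 2^3*23^1  *  53^1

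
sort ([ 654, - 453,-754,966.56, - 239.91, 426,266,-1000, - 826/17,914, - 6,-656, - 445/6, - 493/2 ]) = [ - 1000,- 754,-656,-453,-493/2, - 239.91, -445/6,-826/17, - 6 , 266,426, 654,914,  966.56 ] 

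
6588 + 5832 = 12420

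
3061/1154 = 3061/1154 = 2.65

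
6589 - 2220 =4369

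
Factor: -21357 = - 3^3  *  7^1 * 113^1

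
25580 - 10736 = 14844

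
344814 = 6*57469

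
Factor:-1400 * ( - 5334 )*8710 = 65042796000=2^5*3^1*5^3*7^2*13^1*67^1*127^1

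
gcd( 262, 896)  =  2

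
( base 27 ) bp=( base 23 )e0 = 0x142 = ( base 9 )387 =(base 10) 322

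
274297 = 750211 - 475914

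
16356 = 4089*4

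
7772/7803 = 7772/7803= 1.00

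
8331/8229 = 2777/2743 = 1.01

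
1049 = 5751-4702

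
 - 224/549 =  - 224/549 = - 0.41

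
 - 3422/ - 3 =1140 + 2/3=1140.67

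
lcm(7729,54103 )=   54103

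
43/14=3 +1/14=3.07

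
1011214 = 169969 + 841245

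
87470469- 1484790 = 85985679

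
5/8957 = 5/8957= 0.00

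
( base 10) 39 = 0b100111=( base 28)1b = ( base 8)47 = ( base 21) 1I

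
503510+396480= 899990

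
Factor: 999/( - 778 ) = - 2^( - 1) *3^3*37^1*389^ (-1) 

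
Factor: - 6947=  - 6947^1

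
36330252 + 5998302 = 42328554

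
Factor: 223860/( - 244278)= -2^1*3^( - 1 ) * 5^1*7^1*13^1*331^( - 1 )=- 910/993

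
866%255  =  101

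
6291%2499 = 1293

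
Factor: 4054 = 2^1*2027^1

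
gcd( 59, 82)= 1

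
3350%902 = 644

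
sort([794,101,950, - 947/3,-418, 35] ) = [ - 418, -947/3, 35,101, 794, 950] 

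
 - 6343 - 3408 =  - 9751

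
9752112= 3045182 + 6706930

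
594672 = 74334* 8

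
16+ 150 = 166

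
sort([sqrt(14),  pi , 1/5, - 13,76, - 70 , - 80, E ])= [ - 80, - 70, - 13, 1/5, E,pi,sqrt( 14), 76]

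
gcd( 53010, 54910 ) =190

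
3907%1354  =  1199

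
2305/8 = 2305/8 = 288.12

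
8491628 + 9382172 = 17873800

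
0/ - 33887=0/1=- 0.00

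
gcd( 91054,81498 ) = 2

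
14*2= 28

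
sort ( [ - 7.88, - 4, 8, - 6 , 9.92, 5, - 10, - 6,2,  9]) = [ - 10 ,-7.88, - 6, - 6, - 4 , 2, 5, 8, 9,9.92 ] 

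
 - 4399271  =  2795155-7194426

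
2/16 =1/8 = 0.12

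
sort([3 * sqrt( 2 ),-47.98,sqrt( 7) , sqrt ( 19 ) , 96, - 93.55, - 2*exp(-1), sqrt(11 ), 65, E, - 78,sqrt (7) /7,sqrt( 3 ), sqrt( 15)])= [ - 93.55,-78, - 47.98,-2*exp( - 1), sqrt ( 7) /7, sqrt(3), sqrt( 7),E,sqrt( 11 ), sqrt(15) , 3*sqrt(2) , sqrt( 19) , 65,96]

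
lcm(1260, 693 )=13860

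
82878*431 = 35720418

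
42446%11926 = 6668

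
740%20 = 0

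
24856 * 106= 2634736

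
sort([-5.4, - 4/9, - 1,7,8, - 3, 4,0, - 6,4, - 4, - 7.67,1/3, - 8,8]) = [ - 8,-7.67, - 6, - 5.4, - 4, - 3, - 1, - 4/9, 0, 1/3,4,4,7,8,8]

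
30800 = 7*4400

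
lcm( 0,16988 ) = 0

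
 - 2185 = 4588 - 6773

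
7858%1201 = 652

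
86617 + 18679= 105296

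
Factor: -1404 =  - 2^2*3^3*13^1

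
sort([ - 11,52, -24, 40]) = [ - 24, - 11,40,52 ]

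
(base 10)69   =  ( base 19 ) 3C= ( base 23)30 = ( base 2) 1000101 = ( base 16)45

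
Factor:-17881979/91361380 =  - 2^( - 2 )*5^( - 1 )* 11^( - 1 )*71^ ( - 1 )* 5849^(-1)*17881979^1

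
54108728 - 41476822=12631906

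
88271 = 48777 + 39494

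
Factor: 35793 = 3^2 * 41^1*97^1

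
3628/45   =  80 + 28/45  =  80.62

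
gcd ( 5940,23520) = 60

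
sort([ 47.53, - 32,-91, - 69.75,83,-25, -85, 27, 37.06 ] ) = [ - 91 ,-85, - 69.75,  -  32, - 25, 27, 37.06, 47.53, 83 ]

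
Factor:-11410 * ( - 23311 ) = 2^1*5^1*7^1*163^1*23311^1  =  265978510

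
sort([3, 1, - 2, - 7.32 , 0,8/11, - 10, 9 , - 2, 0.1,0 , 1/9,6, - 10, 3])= [ - 10, - 10, - 7.32 , - 2,- 2,0, 0, 0.1 , 1/9,8/11,1, 3 , 3, 6, 9] 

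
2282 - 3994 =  - 1712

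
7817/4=1954 + 1/4 = 1954.25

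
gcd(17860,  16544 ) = 188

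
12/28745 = 12/28745 = 0.00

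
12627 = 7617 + 5010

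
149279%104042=45237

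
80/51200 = 1/640 = 0.00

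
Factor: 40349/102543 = 157/399 = 3^( - 1) *7^ (-1) * 19^( - 1 ) * 157^1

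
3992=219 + 3773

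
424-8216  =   - 7792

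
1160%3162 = 1160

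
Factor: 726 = 2^1*3^1*11^2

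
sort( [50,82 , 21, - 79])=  [- 79, 21, 50, 82 ] 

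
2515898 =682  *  3689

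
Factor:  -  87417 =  - 3^2*11^1*883^1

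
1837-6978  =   - 5141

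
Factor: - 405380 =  - 2^2*5^1*20269^1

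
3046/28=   1523/14 = 108.79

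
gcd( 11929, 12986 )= 151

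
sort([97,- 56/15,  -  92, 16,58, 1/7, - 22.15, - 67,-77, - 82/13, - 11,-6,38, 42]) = [ - 92, - 77,- 67, - 22.15, -11,  -  82/13, -6,-56/15, 1/7, 16, 38, 42, 58, 97]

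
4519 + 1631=6150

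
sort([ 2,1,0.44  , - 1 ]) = [ - 1,0.44, 1, 2] 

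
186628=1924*97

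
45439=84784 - 39345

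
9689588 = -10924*( - 887 ) 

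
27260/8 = 3407 + 1/2 = 3407.50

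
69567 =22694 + 46873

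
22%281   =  22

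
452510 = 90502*5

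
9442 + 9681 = 19123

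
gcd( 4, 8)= 4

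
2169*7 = 15183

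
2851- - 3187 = 6038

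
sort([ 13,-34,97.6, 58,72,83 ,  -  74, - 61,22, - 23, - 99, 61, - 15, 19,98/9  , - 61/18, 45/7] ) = [-99  ,  -  74, - 61,  -  34 ,-23, - 15, -61/18,45/7,  98/9, 13, 19,22, 58, 61 , 72,83,  97.6] 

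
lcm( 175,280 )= 1400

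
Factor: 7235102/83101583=2^1*7^1  *516793^1*83101583^(- 1) 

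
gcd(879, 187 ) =1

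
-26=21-47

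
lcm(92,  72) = 1656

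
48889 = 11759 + 37130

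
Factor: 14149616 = 2^4*13^1*59^1 * 1153^1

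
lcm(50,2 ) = 50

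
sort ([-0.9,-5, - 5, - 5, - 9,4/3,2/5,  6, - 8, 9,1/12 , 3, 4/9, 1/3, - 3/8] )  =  [-9, - 8 , - 5, - 5, - 5, - 0.9, - 3/8, 1/12, 1/3, 2/5,4/9, 4/3,3,6,9] 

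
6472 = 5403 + 1069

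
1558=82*19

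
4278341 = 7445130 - 3166789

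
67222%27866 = 11490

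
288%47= 6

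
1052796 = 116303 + 936493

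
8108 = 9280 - 1172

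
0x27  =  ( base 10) 39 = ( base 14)2B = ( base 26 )1D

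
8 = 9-1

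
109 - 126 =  - 17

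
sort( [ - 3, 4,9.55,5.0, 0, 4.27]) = [ - 3,  0,4,4.27 , 5.0,9.55]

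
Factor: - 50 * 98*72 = - 2^5*3^2 * 5^2*7^2 = -  352800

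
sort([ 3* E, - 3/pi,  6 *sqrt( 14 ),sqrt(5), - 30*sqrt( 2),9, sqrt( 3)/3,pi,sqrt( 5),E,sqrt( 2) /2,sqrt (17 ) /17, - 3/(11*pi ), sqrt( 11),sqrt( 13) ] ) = [ - 30*sqrt( 2), - 3/pi, - 3/( 11*pi), sqrt(17) /17,sqrt( 3) /3 , sqrt( 2)/2,sqrt( 5 ), sqrt(5),E, pi,sqrt (11),sqrt( 13),3*E, 9,6*sqrt(14 )]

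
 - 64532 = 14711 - 79243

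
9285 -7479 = 1806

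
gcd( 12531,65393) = 1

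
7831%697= 164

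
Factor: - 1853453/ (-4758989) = 7^1*787^( - 1 )*6047^( - 1)*264779^1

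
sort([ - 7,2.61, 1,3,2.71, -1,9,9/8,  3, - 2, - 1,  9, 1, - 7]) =[ - 7, - 7,- 2, - 1, - 1,1,1,9/8, 2.61,2.71,3,  3, 9 , 9]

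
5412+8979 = 14391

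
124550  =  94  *1325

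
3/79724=3/79724 = 0.00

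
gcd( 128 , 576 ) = 64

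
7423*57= 423111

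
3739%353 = 209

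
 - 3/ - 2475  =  1/825 = 0.00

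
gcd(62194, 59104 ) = 2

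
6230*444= 2766120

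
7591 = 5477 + 2114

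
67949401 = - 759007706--826957107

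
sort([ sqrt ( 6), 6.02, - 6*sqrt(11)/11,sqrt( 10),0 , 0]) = [ - 6*sqrt( 11)/11, 0,0,  sqrt(6),sqrt( 10),6.02]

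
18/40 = 9/20 = 0.45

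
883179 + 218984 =1102163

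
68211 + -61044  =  7167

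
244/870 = 122/435 = 0.28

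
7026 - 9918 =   -  2892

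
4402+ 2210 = 6612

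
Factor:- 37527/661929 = -12509/220643 = - 7^1*17^( - 1) * 1787^1 *12979^(-1)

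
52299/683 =76 + 391/683 = 76.57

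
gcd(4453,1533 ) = 73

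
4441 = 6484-2043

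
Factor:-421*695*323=-94508185 = - 5^1*17^1*19^1*139^1*421^1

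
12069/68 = 12069/68 = 177.49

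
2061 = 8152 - 6091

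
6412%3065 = 282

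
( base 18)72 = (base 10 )128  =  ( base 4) 2000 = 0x80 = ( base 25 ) 53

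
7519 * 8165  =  61392635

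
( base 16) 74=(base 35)3B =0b1110100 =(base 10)116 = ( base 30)3Q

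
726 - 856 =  - 130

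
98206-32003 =66203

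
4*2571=10284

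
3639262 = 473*7694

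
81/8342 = 81/8342 = 0.01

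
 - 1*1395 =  - 1395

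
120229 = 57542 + 62687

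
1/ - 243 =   -  1/243 = - 0.00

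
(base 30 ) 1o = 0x36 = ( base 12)46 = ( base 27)20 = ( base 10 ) 54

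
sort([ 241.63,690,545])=[241.63, 545,690]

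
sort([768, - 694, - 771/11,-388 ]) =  [- 694, - 388, - 771/11,  768]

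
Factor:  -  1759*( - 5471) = 1759^1* 5471^1 = 9623489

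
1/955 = 1/955 = 0.00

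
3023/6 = 3023/6 = 503.83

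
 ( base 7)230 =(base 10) 119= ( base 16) 77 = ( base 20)5J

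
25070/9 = 2785  +  5/9 = 2785.56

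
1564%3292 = 1564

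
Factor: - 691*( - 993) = 686163 = 3^1*331^1 * 691^1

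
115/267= 115/267 = 0.43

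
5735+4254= 9989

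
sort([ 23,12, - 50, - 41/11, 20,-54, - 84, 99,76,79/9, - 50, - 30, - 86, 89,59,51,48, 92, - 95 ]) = [  -  95, - 86,-84, - 54, - 50,-50 ,-30, - 41/11,79/9 , 12  ,  20,23,48,51,  59 , 76,89,92,99]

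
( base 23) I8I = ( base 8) 22774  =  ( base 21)1111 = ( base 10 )9724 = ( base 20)1464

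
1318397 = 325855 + 992542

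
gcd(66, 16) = 2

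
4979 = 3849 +1130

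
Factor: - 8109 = -3^2*17^1*53^1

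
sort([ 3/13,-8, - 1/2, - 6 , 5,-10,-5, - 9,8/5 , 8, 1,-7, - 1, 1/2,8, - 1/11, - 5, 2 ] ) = [ - 10, - 9 ,  -  8, - 7, - 6, - 5, - 5,-1,-1/2,-1/11,3/13, 1/2,1,8/5, 2, 5, 8,8]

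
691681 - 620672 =71009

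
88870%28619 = 3013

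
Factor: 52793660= 2^2 * 5^1*229^1*11527^1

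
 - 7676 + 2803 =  - 4873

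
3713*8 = 29704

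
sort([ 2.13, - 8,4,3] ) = [-8,2.13, 3, 4 ]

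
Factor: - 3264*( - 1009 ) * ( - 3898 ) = - 2^7*3^1*17^1* 1009^1*1949^1=- 12837579648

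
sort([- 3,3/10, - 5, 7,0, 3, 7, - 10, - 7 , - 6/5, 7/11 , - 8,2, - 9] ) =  [ - 10, - 9,  -  8, - 7, - 5, - 3, -6/5,0,3/10, 7/11,2,3,7, 7] 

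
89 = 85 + 4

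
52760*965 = 50913400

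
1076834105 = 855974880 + 220859225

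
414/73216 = 207/36608 = 0.01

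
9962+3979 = 13941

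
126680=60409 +66271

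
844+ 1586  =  2430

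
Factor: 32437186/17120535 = 2^1*3^( - 1)* 5^( - 1)*107^ (  -  1 )*631^1 * 10667^ ( - 1 )*25703^1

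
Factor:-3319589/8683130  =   - 2^( - 1)*5^(-1)*7^1*13^1*36479^1 * 868313^( - 1) 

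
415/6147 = 415/6147 = 0.07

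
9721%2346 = 337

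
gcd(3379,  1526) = 109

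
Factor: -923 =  - 13^1 * 71^1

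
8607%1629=462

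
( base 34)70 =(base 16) ee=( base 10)238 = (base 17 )E0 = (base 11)1A7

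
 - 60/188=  - 15/47 =- 0.32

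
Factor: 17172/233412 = 27/367 = 3^3*367^( -1 )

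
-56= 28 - 84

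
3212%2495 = 717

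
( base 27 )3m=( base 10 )103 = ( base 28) 3J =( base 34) 31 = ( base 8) 147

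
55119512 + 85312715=140432227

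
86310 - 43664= 42646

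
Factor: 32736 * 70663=2313223968 = 2^5*3^1*11^1*31^1*70663^1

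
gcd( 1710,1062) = 18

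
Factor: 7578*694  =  2^2*3^2*347^1*421^1=5259132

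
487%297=190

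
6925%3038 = 849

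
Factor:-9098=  - 2^1*4549^1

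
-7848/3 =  - 2616 = - 2616.00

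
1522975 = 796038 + 726937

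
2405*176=423280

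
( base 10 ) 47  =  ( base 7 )65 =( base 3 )1202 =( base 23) 21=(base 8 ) 57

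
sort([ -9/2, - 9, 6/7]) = [ - 9  , - 9/2,6/7 ] 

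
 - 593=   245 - 838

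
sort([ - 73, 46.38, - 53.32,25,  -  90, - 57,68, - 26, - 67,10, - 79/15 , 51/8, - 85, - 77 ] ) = [ - 90 ,- 85 ,-77, - 73 , - 67, - 57, - 53.32, - 26, - 79/15, 51/8, 10,25, 46.38, 68] 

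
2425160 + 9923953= 12349113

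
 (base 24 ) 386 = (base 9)2570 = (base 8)3606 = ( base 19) 567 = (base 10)1926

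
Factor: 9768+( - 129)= 9639 = 3^4* 7^1*17^1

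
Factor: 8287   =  8287^1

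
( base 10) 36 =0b100100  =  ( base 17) 22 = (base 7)51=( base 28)18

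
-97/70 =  - 2+43/70 = -1.39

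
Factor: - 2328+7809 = 3^3 * 7^1*29^1 = 5481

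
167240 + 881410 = 1048650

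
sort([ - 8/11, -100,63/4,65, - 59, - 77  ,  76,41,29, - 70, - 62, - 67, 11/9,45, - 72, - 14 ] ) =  [ - 100,  -  77, - 72,  -  70, - 67, -62, - 59, - 14,  -  8/11,11/9,  63/4, 29 , 41, 45,65,76 ]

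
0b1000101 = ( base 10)69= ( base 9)76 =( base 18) 3f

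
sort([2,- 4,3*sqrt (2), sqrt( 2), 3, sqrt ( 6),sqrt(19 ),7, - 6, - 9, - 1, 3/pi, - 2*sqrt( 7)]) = [-9,- 6,-2*sqrt(7 ),  -  4,-1, 3/pi, sqrt( 2),2, sqrt(6 ),3,  3*sqrt(2), sqrt( 19), 7]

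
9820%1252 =1056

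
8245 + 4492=12737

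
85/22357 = 85/22357 = 0.00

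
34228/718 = 47 + 241/359= 47.67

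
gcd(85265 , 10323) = 1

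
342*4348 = 1487016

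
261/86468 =261/86468  =  0.00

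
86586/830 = 104+133/415 = 104.32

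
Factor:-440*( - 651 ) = 286440 = 2^3*3^1*5^1 * 7^1 * 11^1*31^1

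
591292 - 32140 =559152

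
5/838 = 5/838 = 0.01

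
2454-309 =2145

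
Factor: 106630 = 2^1  *  5^1*10663^1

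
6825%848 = 41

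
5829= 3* 1943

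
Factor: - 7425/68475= - 3^2*83^ ( - 1) = - 9/83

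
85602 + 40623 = 126225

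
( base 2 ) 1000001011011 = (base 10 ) 4187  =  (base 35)3em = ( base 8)10133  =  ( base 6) 31215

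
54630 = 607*90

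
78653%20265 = 17858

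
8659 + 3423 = 12082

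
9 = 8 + 1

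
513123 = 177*2899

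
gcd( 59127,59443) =1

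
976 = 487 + 489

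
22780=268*85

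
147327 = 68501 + 78826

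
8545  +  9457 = 18002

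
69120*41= 2833920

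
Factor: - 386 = - 2^1*193^1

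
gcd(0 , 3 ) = 3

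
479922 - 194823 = 285099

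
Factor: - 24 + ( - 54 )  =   - 2^1*3^1 * 13^1 =- 78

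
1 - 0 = 1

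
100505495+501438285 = 601943780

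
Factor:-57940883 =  - 7^2*11^1*13^1*8269^1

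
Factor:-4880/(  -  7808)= 2^( - 3)*5^1 =5/8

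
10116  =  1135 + 8981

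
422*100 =42200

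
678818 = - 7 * (-96974) 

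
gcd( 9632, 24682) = 602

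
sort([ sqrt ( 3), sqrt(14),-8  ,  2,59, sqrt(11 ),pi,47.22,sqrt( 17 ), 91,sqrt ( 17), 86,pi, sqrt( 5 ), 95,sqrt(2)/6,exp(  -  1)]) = [-8, sqrt( 2 )/6, exp(-1 ),  sqrt(3), 2, sqrt (5),pi,pi, sqrt (11),sqrt(14),  sqrt( 17 ), sqrt( 17),47.22,59,86,91,95]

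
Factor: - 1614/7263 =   -  2^1 * 3^( - 2)  =  - 2/9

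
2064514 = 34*60721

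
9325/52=9325/52 = 179.33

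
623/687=623/687 = 0.91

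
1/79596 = 1/79596 = 0.00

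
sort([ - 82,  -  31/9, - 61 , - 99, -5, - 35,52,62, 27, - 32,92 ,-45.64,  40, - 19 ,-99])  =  [ - 99, - 99, - 82,-61, - 45.64,-35, - 32, - 19,-5, - 31/9,27, 40,52, 62, 92]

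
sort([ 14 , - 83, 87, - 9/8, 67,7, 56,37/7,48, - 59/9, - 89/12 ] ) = [ - 83 ,  -  89/12,  -  59/9, -9/8,37/7,7,14, 48,56,67,87] 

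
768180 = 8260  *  93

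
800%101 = 93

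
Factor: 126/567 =2^1*3^( - 2) =2/9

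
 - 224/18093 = - 224/18093 = - 0.01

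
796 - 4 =792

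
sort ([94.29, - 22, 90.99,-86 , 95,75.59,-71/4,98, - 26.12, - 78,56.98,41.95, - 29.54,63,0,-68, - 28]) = [-86, - 78 , - 68,-29.54 ,-28, - 26.12,-22 , - 71/4  ,  0,  41.95,56.98, 63,75.59,90.99, 94.29, 95,  98]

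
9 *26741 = 240669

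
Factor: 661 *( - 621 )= -3^3*23^1  *661^1=-410481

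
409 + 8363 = 8772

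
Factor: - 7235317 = - 23^1*127^1 * 2477^1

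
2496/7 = 2496/7 = 356.57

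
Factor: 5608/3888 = 2^ (-1 )*3^( -5)*701^1 = 701/486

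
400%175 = 50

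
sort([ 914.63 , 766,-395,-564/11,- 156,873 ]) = [  -  395,  -  156, - 564/11,766,873,914.63 ] 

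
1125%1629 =1125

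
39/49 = 39/49  =  0.80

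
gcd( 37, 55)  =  1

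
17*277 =4709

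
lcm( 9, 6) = 18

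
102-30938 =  -30836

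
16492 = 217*76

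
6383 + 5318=11701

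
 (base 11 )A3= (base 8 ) 161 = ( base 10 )113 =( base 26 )49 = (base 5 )423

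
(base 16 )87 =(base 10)135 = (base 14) 99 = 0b10000111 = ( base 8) 207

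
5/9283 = 5/9283 = 0.00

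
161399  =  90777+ 70622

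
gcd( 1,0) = 1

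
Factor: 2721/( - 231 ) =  - 907/77=-7^ (  -  1 )*11^ ( - 1)*907^1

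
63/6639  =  21/2213= 0.01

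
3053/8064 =3053/8064 = 0.38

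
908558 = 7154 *127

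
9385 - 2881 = 6504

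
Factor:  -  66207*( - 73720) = 2^3*3^1 * 5^1*19^1*29^1*97^1 *761^1= 4880780040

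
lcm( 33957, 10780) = 679140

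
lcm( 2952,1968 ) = 5904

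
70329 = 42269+28060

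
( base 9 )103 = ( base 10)84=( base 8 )124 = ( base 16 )54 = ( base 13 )66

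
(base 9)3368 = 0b100110111100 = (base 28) 350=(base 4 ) 212330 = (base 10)2492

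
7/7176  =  7/7176= 0.00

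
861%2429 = 861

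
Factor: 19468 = 2^2 * 31^1* 157^1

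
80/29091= 80/29091 = 0.00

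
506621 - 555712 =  - 49091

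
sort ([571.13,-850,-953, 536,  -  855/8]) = [ - 953, - 850, - 855/8,536,571.13 ] 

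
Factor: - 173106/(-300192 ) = 489/848 =2^( - 4) *3^1*53^( - 1)*163^1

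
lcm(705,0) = 0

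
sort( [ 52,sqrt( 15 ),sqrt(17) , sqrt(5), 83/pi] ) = [ sqrt(5), sqrt(15),sqrt ( 17), 83/pi,52]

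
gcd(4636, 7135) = 1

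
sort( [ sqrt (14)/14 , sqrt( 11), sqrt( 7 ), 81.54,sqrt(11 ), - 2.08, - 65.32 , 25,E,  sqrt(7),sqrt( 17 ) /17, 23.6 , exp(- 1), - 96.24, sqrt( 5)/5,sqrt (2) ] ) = [ - 96.24,  -  65.32, - 2.08,sqrt( 17) /17 , sqrt( 14 )/14, exp( - 1 ), sqrt( 5)/5,sqrt(2), sqrt(7),sqrt( 7 ),E, sqrt( 11),sqrt( 11), 23.6,25,81.54] 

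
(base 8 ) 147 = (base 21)4J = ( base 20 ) 53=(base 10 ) 103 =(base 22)4F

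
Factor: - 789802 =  - 2^1*13^1*37^1*821^1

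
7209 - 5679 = 1530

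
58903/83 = 58903/83  =  709.67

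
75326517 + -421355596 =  - 346029079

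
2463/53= 46 + 25/53 = 46.47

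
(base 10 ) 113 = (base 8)161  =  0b1110001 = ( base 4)1301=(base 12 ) 95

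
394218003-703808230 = -309590227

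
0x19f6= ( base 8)14766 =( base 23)ccm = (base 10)6646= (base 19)i7f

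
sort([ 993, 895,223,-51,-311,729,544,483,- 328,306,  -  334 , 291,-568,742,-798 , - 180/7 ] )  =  [ - 798, - 568,-334, - 328, - 311, - 51,- 180/7,223,291,306,483,544,729 , 742,  895,  993]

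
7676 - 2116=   5560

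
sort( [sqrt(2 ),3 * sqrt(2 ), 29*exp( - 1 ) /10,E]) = [29*exp(-1 ) /10,sqrt( 2) , E, 3*sqrt( 2) ] 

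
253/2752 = 253/2752 = 0.09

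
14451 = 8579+5872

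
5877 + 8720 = 14597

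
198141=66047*3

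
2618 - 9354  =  -6736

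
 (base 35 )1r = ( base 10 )62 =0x3E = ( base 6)142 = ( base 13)4A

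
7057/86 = 82 + 5/86 = 82.06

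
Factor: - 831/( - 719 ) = 3^1 * 277^1 * 719^( - 1 )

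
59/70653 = 59/70653 = 0.00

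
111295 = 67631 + 43664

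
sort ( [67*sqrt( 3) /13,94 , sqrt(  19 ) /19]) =[sqrt( 19) /19,  67*sqrt( 3) /13 , 94] 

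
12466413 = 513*24301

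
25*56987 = 1424675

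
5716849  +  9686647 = 15403496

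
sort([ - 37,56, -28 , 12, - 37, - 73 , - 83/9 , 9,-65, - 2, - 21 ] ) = [ - 73, - 65, - 37, - 37, - 28, - 21, - 83/9, - 2,9,  12,56] 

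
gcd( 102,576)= 6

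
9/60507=1/6723 = 0.00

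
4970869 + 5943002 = 10913871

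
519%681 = 519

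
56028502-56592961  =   - 564459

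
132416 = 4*33104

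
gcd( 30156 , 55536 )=12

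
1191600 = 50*23832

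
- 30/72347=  - 30/72347 = -0.00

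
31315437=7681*4077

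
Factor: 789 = 3^1*263^1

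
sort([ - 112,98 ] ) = [ - 112, 98] 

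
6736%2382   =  1972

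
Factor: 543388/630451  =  2^2 * 17^1*61^1*131^1* 630451^( - 1)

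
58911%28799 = 1313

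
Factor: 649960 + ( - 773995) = - 124035 = - 3^1 * 5^1*8269^1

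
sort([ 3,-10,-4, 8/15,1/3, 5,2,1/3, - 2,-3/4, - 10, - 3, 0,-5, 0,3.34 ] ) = [-10, -10 ,-5, - 4,  -  3 , - 2, - 3/4,0, 0,1/3, 1/3,8/15,2 , 3, 3.34, 5 ]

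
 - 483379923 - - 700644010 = 217264087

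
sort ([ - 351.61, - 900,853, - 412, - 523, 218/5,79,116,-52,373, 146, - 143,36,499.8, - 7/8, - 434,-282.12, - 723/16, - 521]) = [ - 900, - 523, - 521,-434, - 412, - 351.61, - 282.12 , - 143 , - 52, - 723/16, - 7/8, 36,218/5 , 79, 116,  146, 373, 499.8,853]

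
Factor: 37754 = 2^1 * 43^1*439^1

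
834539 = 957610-123071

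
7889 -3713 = 4176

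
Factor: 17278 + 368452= 2^1*5^1*17^1 * 2269^1  =  385730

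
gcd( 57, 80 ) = 1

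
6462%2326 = 1810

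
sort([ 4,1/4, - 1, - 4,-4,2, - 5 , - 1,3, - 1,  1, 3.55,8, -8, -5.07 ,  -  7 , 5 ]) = [ - 8, - 7, - 5.07, - 5, -4,-4,-1, - 1, - 1, 1/4, 1 , 2, 3,3.55, 4,5,8]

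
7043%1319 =448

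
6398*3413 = 21836374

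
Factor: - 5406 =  - 2^1*3^1*17^1*53^1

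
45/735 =3/49 = 0.06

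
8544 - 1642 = 6902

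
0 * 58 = 0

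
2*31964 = 63928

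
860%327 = 206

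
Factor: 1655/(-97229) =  - 5^1 * 11^ ( - 1)*331^1*8839^( - 1)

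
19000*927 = 17613000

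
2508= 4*627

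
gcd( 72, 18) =18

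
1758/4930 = 879/2465 = 0.36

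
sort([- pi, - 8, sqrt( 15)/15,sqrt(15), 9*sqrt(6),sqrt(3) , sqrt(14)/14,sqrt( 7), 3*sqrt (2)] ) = [ - 8, - pi,sqrt(15)/15, sqrt ( 14 )/14 , sqrt(3),sqrt( 7), sqrt(15),3 * sqrt(2),9*sqrt(6)]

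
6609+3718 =10327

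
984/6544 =123/818  =  0.15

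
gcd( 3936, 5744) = 16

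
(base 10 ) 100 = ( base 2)1100100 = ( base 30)3a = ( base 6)244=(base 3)10201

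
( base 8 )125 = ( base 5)320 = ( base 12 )71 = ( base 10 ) 85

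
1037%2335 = 1037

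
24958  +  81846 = 106804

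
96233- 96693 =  - 460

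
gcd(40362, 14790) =6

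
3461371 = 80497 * 43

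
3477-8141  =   - 4664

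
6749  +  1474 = 8223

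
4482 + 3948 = 8430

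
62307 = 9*6923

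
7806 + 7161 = 14967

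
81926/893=81926/893=91.74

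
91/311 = 91/311  =  0.29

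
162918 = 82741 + 80177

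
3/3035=3/3035 = 0.00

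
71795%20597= 10004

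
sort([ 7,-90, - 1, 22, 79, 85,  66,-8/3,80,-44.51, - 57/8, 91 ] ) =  [-90,-44.51, - 57/8, -8/3, -1,7, 22, 66,79,80, 85, 91]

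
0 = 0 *229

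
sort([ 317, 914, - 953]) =[ - 953,317, 914]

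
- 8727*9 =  - 78543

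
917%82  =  15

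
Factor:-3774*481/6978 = -302549/1163 = - 13^1 * 17^1*37^2* 1163^( - 1 ) 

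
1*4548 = 4548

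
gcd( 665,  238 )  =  7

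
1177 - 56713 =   -  55536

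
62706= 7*8958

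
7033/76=7033/76   =  92.54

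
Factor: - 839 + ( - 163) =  - 1002 = - 2^1* 3^1 * 167^1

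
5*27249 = 136245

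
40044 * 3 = 120132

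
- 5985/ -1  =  5985/1 = 5985.00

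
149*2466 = 367434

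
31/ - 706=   -  1 + 675/706 = -0.04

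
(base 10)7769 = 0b1111001011001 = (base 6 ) 55545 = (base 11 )5923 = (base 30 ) 8IT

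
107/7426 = 107/7426 = 0.01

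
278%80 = 38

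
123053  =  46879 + 76174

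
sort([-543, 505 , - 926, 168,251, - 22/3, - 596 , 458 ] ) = [ - 926,-596,-543 , - 22/3,168, 251, 458, 505]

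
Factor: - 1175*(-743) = 5^2*47^1*743^1 =873025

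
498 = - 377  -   - 875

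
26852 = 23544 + 3308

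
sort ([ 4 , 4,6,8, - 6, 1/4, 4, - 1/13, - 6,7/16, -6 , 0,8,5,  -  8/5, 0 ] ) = [ - 6, - 6, - 6, - 8/5, - 1/13, 0, 0,1/4, 7/16, 4 , 4 , 4, 5,6,  8,8 ]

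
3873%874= 377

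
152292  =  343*444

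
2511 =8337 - 5826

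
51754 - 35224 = 16530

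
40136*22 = 882992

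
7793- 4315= 3478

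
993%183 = 78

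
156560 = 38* 4120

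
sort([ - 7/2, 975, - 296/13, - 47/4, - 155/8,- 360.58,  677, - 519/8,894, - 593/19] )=[  -  360.58, - 519/8, - 593/19,-296/13, - 155/8,-47/4, - 7/2, 677,894, 975] 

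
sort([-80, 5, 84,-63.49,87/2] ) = [-80,-63.49, 5,87/2 , 84]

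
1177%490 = 197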